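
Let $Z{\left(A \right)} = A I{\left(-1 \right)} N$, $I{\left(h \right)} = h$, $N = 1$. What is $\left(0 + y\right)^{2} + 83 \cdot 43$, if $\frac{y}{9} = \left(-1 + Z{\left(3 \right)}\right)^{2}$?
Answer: $24305$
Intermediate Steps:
$Z{\left(A \right)} = - A$ ($Z{\left(A \right)} = A \left(-1\right) 1 = - A 1 = - A$)
$y = 144$ ($y = 9 \left(-1 - 3\right)^{2} = 9 \left(-4\right)^{2} = 9 \cdot 16 = 144$)
$\left(0 + y\right)^{2} + 83 \cdot 43 = \left(0 + 144\right)^{2} + 83 \cdot 43 = 144^{2} + 3569 = 20736 + 3569 = 24305$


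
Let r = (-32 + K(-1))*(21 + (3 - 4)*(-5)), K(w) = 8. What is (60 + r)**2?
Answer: 318096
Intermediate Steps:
r = -624 (r = (-32 + 8)*(21 + (3 - 4)*(-5)) = -24*(21 - 1*(-5)) = -24*(21 + 5) = -24*26 = -624)
(60 + r)**2 = (60 - 624)**2 = (-564)**2 = 318096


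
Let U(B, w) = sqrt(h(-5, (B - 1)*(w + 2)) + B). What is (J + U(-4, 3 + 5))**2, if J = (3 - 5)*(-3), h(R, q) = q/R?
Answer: (6 + sqrt(6))**2 ≈ 71.394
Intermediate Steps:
U(B, w) = sqrt(B - (-1 + B)*(2 + w)/5) (U(B, w) = sqrt(((B - 1)*(w + 2))/(-5) + B) = sqrt(((-1 + B)*(2 + w))*(-1/5) + B) = sqrt(-(-1 + B)*(2 + w)/5 + B) = sqrt(B - (-1 + B)*(2 + w)/5))
J = 6 (J = -2*(-3) = 6)
(J + U(-4, 3 + 5))**2 = (6 + sqrt(10 + 5*(3 + 5) + 15*(-4) - 5*(-4)*(3 + 5))/5)**2 = (6 + sqrt(10 + 5*8 - 60 - 5*(-4)*8)/5)**2 = (6 + sqrt(10 + 40 - 60 + 160)/5)**2 = (6 + sqrt(150)/5)**2 = (6 + (5*sqrt(6))/5)**2 = (6 + sqrt(6))**2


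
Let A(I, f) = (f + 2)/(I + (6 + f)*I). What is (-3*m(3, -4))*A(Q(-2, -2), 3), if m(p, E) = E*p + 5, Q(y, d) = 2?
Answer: 21/4 ≈ 5.2500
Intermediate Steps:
m(p, E) = 5 + E*p
A(I, f) = (2 + f)/(I + I*(6 + f))
(-3*m(3, -4))*A(Q(-2, -2), 3) = (-3*(5 - 4*3))*((2 + 3)/(2*(7 + 3))) = (-3*(5 - 12))*((½)*5/10) = (-3*(-7))*((½)*(⅒)*5) = 21*(¼) = 21/4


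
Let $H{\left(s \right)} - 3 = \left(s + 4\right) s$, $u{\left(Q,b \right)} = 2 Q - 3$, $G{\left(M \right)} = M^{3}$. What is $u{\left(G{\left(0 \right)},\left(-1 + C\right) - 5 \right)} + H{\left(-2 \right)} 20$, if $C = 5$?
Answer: $-23$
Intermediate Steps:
$u{\left(Q,b \right)} = -3 + 2 Q$
$H{\left(s \right)} = 3 + s \left(4 + s\right)$ ($H{\left(s \right)} = 3 + \left(s + 4\right) s = 3 + \left(4 + s\right) s = 3 + s \left(4 + s\right)$)
$u{\left(G{\left(0 \right)},\left(-1 + C\right) - 5 \right)} + H{\left(-2 \right)} 20 = \left(-3 + 2 \cdot 0^{3}\right) + \left(3 + \left(-2\right)^{2} + 4 \left(-2\right)\right) 20 = \left(-3 + 2 \cdot 0\right) + \left(3 + 4 - 8\right) 20 = \left(-3 + 0\right) - 20 = -3 - 20 = -23$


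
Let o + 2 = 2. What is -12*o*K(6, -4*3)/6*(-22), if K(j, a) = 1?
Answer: 0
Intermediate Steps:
o = 0 (o = -2 + 2 = 0)
-12*o*K(6, -4*3)/6*(-22) = -12*0*1/6*(-22) = -0/6*(-22) = -12*0*(-22) = 0*(-22) = 0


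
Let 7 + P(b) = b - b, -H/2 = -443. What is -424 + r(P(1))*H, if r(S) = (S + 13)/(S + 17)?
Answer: 538/5 ≈ 107.60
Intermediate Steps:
H = 886 (H = -2*(-443) = 886)
P(b) = -7 (P(b) = -7 + (b - b) = -7 + 0 = -7)
r(S) = (13 + S)/(17 + S)
-424 + r(P(1))*H = -424 + ((13 - 7)/(17 - 7))*886 = -424 + (6/10)*886 = -424 + ((1/10)*6)*886 = -424 + (3/5)*886 = -424 + 2658/5 = 538/5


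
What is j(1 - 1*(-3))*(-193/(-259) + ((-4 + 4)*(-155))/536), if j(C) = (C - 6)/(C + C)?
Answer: -193/1036 ≈ -0.18629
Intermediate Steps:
j(C) = (-6 + C)/(2*C) (j(C) = (-6 + C)/((2*C)) = (-6 + C)*(1/(2*C)) = (-6 + C)/(2*C))
j(1 - 1*(-3))*(-193/(-259) + ((-4 + 4)*(-155))/536) = ((-6 + (1 - 1*(-3)))/(2*(1 - 1*(-3))))*(-193/(-259) + ((-4 + 4)*(-155))/536) = ((-6 + (1 + 3))/(2*(1 + 3)))*(-193*(-1/259) + (0*(-155))*(1/536)) = ((½)*(-6 + 4)/4)*(193/259 + 0*(1/536)) = ((½)*(¼)*(-2))*(193/259 + 0) = -¼*193/259 = -193/1036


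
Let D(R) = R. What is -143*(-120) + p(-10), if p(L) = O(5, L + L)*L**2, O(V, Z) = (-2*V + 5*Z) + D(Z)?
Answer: 4160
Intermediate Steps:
O(V, Z) = -2*V + 6*Z (O(V, Z) = (-2*V + 5*Z) + Z = -2*V + 6*Z)
p(L) = L**2*(-10 + 12*L) (p(L) = (-2*5 + 6*(L + L))*L**2 = (-10 + 6*(2*L))*L**2 = (-10 + 12*L)*L**2 = L**2*(-10 + 12*L))
-143*(-120) + p(-10) = -143*(-120) + (-10)**2*(-10 + 12*(-10)) = 17160 + 100*(-10 - 120) = 17160 + 100*(-130) = 17160 - 13000 = 4160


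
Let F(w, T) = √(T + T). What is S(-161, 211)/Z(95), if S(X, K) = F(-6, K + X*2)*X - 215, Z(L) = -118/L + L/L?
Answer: 20425/23 + 665*I*√222 ≈ 888.04 + 9908.3*I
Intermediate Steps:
F(w, T) = √2*√T (F(w, T) = √(2*T) = √2*√T)
Z(L) = 1 - 118/L (Z(L) = -118/L + 1 = 1 - 118/L)
S(X, K) = -215 + X*√2*√(K + 2*X) (S(X, K) = (√2*√(K + X*2))*X - 215 = (√2*√(K + 2*X))*X - 215 = X*√2*√(K + 2*X) - 215 = -215 + X*√2*√(K + 2*X))
S(-161, 211)/Z(95) = (-215 - 161*√(2*211 + 4*(-161)))/(((-118 + 95)/95)) = (-215 - 161*√(422 - 644))/(((1/95)*(-23))) = (-215 - 161*I*√222)/(-23/95) = (-215 - 161*I*√222)*(-95/23) = 20425/23 + 665*I*√222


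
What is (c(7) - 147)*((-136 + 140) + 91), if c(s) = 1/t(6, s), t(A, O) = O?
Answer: -97660/7 ≈ -13951.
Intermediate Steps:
c(s) = 1/s
(c(7) - 147)*((-136 + 140) + 91) = (1/7 - 147)*((-136 + 140) + 91) = (⅐ - 147)*(4 + 91) = -1028/7*95 = -97660/7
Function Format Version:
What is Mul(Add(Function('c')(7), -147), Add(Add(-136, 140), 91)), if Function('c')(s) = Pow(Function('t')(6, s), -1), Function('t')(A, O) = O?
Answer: Rational(-97660, 7) ≈ -13951.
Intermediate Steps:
Function('c')(s) = Pow(s, -1)
Mul(Add(Function('c')(7), -147), Add(Add(-136, 140), 91)) = Mul(Add(Pow(7, -1), -147), Add(Add(-136, 140), 91)) = Mul(Add(Rational(1, 7), -147), Add(4, 91)) = Mul(Rational(-1028, 7), 95) = Rational(-97660, 7)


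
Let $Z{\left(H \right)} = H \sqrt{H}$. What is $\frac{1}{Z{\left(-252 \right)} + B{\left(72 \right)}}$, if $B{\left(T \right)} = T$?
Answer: $\frac{1}{222336} + \frac{7 i \sqrt{7}}{74112} \approx 4.4977 \cdot 10^{-6} + 0.0002499 i$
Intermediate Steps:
$Z{\left(H \right)} = H^{\frac{3}{2}}$
$\frac{1}{Z{\left(-252 \right)} + B{\left(72 \right)}} = \frac{1}{\left(-252\right)^{\frac{3}{2}} + 72} = \frac{1}{- 1512 i \sqrt{7} + 72} = \frac{1}{72 - 1512 i \sqrt{7}}$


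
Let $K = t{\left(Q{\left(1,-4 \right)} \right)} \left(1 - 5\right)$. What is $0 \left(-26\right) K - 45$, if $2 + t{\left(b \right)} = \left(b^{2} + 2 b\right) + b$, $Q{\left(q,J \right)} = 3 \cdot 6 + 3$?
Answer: $-45$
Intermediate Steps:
$Q{\left(q,J \right)} = 21$ ($Q{\left(q,J \right)} = 18 + 3 = 21$)
$t{\left(b \right)} = -2 + b^{2} + 3 b$ ($t{\left(b \right)} = -2 + \left(\left(b^{2} + 2 b\right) + b\right) = -2 + \left(b^{2} + 3 b\right) = -2 + b^{2} + 3 b$)
$K = -2008$ ($K = \left(-2 + 21^{2} + 3 \cdot 21\right) \left(1 - 5\right) = \left(-2 + 441 + 63\right) \left(-4\right) = 502 \left(-4\right) = -2008$)
$0 \left(-26\right) K - 45 = 0 \left(-26\right) \left(-2008\right) - 45 = 0 \left(-2008\right) + \left(-67 + 22\right) = 0 - 45 = -45$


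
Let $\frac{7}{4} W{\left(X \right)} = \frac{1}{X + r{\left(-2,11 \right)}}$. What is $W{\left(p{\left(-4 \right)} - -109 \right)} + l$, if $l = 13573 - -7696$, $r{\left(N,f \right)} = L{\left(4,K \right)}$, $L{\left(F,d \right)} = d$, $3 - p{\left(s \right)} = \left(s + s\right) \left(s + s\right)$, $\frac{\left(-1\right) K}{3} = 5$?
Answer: $\frac{4913143}{231} \approx 21269.0$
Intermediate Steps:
$K = -15$ ($K = \left(-3\right) 5 = -15$)
$p{\left(s \right)} = 3 - 4 s^{2}$ ($p{\left(s \right)} = 3 - \left(s + s\right) \left(s + s\right) = 3 - 2 s 2 s = 3 - 4 s^{2}$)
$r{\left(N,f \right)} = -15$
$W{\left(X \right)} = \frac{4}{7 \left(-15 + X\right)}$ ($W{\left(X \right)} = \frac{4}{7 \left(X - 15\right)} = \frac{4}{7 \left(-15 + X\right)}$)
$l = 21269$ ($l = 13573 + 7696 = 21269$)
$W{\left(p{\left(-4 \right)} - -109 \right)} + l = \frac{4}{7 \left(-15 + \left(\left(3 - 4 \left(-4\right)^{2}\right) - -109\right)\right)} + 21269 = \frac{4}{7 \left(-15 + \left(\left(3 - 64\right) + 109\right)\right)} + 21269 = \frac{4}{7 \left(-15 + \left(-61 + 109\right)\right)} + 21269 = \frac{4}{7 \left(-15 + 48\right)} + 21269 = \frac{4}{7 \cdot 33} + 21269 = \frac{4}{7} \cdot \frac{1}{33} + 21269 = \frac{4}{231} + 21269 = \frac{4913143}{231}$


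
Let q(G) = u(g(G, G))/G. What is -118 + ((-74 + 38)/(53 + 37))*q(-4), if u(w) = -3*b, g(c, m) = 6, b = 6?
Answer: -599/5 ≈ -119.80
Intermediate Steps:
u(w) = -18 (u(w) = -3*6 = -18)
q(G) = -18/G
-118 + ((-74 + 38)/(53 + 37))*q(-4) = -118 + ((-74 + 38)/(53 + 37))*(-18/(-4)) = -118 + (-36/90)*(-18*(-1/4)) = -118 - 36*1/90*(9/2) = -118 - 2/5*9/2 = -118 - 9/5 = -599/5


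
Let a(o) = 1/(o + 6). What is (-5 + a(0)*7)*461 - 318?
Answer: -12511/6 ≈ -2085.2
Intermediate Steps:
a(o) = 1/(6 + o)
(-5 + a(0)*7)*461 - 318 = (-5 + 7/(6 + 0))*461 - 318 = (-5 + 7/6)*461 - 318 = -23/6*461 - 318 = -10603/6 - 318 = -12511/6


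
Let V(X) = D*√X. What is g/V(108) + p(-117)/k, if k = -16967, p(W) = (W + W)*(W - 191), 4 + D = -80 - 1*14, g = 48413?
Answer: -72072/16967 - 48413*√3/1764 ≈ -51.784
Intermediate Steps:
D = -98 (D = -4 + (-80 - 1*14) = -4 + (-80 - 14) = -4 - 94 = -98)
p(W) = 2*W*(-191 + W) (p(W) = (2*W)*(-191 + W) = 2*W*(-191 + W))
V(X) = -98*√X
g/V(108) + p(-117)/k = 48413/((-588*√3)) + (2*(-117)*(-191 - 117))/(-16967) = 48413/((-588*√3)) + (2*(-117)*(-308))*(-1/16967) = 48413/((-588*√3)) + 72072*(-1/16967) = 48413*(-√3/1764) - 72072/16967 = -48413*√3/1764 - 72072/16967 = -72072/16967 - 48413*√3/1764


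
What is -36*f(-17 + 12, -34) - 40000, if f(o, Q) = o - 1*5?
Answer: -39640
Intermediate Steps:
f(o, Q) = -5 + o (f(o, Q) = o - 5 = -5 + o)
-36*f(-17 + 12, -34) - 40000 = -36*(-5 + (-17 + 12)) - 40000 = -36*(-5 - 5) - 40000 = -36*(-10) - 40000 = 360 - 40000 = -39640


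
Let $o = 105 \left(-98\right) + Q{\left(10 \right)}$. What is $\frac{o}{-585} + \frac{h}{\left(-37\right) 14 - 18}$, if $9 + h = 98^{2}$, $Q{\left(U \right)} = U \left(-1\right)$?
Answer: $- \frac{18455}{62712} \approx -0.29428$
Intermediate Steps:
$Q{\left(U \right)} = - U$
$o = -10300$ ($o = 105 \left(-98\right) - 10 = -10290 - 10 = -10300$)
$h = 9595$ ($h = -9 + 98^{2} = -9 + 9604 = 9595$)
$\frac{o}{-585} + \frac{h}{\left(-37\right) 14 - 18} = - \frac{10300}{-585} + \frac{9595}{\left(-37\right) 14 - 18} = \left(-10300\right) \left(- \frac{1}{585}\right) + \frac{9595}{-518 - 18} = \frac{2060}{117} + \frac{9595}{-536} = \frac{2060}{117} + 9595 \left(- \frac{1}{536}\right) = \frac{2060}{117} - \frac{9595}{536} = - \frac{18455}{62712}$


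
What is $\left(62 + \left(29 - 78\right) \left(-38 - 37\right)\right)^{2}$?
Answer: $13965169$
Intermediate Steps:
$\left(62 + \left(29 - 78\right) \left(-38 - 37\right)\right)^{2} = \left(62 - -3675\right)^{2} = \left(62 + 3675\right)^{2} = 3737^{2} = 13965169$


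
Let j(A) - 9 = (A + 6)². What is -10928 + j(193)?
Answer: 28682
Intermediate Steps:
j(A) = 9 + (6 + A)² (j(A) = 9 + (A + 6)² = 9 + (6 + A)²)
-10928 + j(193) = -10928 + (9 + (6 + 193)²) = -10928 + (9 + 199²) = -10928 + (9 + 39601) = -10928 + 39610 = 28682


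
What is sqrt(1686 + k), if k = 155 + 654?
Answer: sqrt(2495) ≈ 49.950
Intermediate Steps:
k = 809
sqrt(1686 + k) = sqrt(1686 + 809) = sqrt(2495)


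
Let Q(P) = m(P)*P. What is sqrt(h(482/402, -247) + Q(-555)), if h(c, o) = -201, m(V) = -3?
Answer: 2*sqrt(366) ≈ 38.262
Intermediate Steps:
Q(P) = -3*P
sqrt(h(482/402, -247) + Q(-555)) = sqrt(-201 - 3*(-555)) = sqrt(-201 + 1665) = sqrt(1464) = 2*sqrt(366)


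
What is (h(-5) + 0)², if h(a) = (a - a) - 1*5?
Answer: 25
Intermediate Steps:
h(a) = -5 (h(a) = 0 - 5 = -5)
(h(-5) + 0)² = (-5 + 0)² = (-5)² = 25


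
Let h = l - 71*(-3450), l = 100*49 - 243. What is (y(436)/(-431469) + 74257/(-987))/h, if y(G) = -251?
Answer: -42548932/141165488457 ≈ -0.00030141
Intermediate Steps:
l = 4657 (l = 4900 - 243 = 4657)
h = 249607 (h = 4657 - 71*(-3450) = 4657 + 244950 = 249607)
(y(436)/(-431469) + 74257/(-987))/h = (-251/(-431469) + 74257/(-987))/249607 = (-251*(-1/431469) + 74257*(-1/987))*(1/249607) = (1/1719 - 74257/987)*(1/249607) = -42548932/565551*1/249607 = -42548932/141165488457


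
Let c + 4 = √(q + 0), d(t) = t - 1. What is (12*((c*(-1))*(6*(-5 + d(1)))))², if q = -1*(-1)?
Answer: 1166400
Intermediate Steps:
q = 1
d(t) = -1 + t
c = -3 (c = -4 + √(1 + 0) = -4 + √1 = -4 + 1 = -3)
(12*((c*(-1))*(6*(-5 + d(1)))))² = (12*((-3*(-1))*(6*(-5 + (-1 + 1)))))² = (12*(3*(6*(-5 + 0))))² = (12*(3*(6*(-5))))² = (12*(3*(-30)))² = (12*(-90))² = (-1080)² = 1166400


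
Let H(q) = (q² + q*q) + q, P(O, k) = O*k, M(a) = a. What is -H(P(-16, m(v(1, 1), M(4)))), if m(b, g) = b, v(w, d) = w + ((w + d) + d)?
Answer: -8128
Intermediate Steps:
v(w, d) = 2*d + 2*w (v(w, d) = w + ((d + w) + d) = w + (w + 2*d) = 2*d + 2*w)
H(q) = q + 2*q² (H(q) = (q² + q²) + q = 2*q² + q = q + 2*q²)
-H(P(-16, m(v(1, 1), M(4)))) = -(-16*(2*1 + 2*1))*(1 + 2*(-16*(2*1 + 2*1))) = -(-16*(2 + 2))*(1 + 2*(-16*(2 + 2))) = -(-16*4)*(1 + 2*(-16*4)) = -(-64)*(1 + 2*(-64)) = -(-64)*(1 - 128) = -(-64)*(-127) = -1*8128 = -8128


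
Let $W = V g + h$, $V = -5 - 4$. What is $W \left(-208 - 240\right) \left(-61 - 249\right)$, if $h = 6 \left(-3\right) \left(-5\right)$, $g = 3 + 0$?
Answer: $8749440$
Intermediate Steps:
$g = 3$
$V = -9$
$h = 90$ ($h = \left(-18\right) \left(-5\right) = 90$)
$W = 63$ ($W = \left(-9\right) 3 + 90 = -27 + 90 = 63$)
$W \left(-208 - 240\right) \left(-61 - 249\right) = 63 \left(-208 - 240\right) \left(-61 - 249\right) = 63 \left(\left(-448\right) \left(-310\right)\right) = 63 \cdot 138880 = 8749440$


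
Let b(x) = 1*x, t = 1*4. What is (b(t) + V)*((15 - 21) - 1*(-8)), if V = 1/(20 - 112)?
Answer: 367/46 ≈ 7.9783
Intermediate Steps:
t = 4
b(x) = x
V = -1/92 (V = 1/(-92) = -1/92 ≈ -0.010870)
(b(t) + V)*((15 - 21) - 1*(-8)) = (4 - 1/92)*((15 - 21) - 1*(-8)) = 367*(-6 + 8)/92 = (367/92)*2 = 367/46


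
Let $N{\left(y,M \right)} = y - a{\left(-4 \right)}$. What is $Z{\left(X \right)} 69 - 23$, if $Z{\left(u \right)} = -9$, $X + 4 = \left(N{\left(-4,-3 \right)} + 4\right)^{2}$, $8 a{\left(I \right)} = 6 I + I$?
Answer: $-644$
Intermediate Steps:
$a{\left(I \right)} = \frac{7 I}{8}$ ($a{\left(I \right)} = \frac{6 I + I}{8} = \frac{7 I}{8}$)
$N{\left(y,M \right)} = \frac{7}{2} + y$ ($N{\left(y,M \right)} = y - \frac{7}{8} \left(-4\right) = y - - \frac{7}{2} = y + \frac{7}{2} = \frac{7}{2} + y$)
$X = \frac{33}{4}$ ($X = -4 + \left(\left(\frac{7}{2} - 4\right) + 4\right)^{2} = -4 + \left(- \frac{1}{2} + 4\right)^{2} = -4 + \left(\frac{7}{2}\right)^{2} = -4 + \frac{49}{4} = \frac{33}{4} \approx 8.25$)
$Z{\left(X \right)} 69 - 23 = \left(-9\right) 69 - 23 = -621 - 23 = -644$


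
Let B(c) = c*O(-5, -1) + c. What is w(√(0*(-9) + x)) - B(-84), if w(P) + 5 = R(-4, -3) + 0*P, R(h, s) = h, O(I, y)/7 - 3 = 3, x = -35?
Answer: 3603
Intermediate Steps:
O(I, y) = 42 (O(I, y) = 21 + 7*3 = 21 + 21 = 42)
w(P) = -9 (w(P) = -5 + (-4 + 0*P) = -5 + (-4 + 0) = -5 - 4 = -9)
B(c) = 43*c (B(c) = c*42 + c = 42*c + c = 43*c)
w(√(0*(-9) + x)) - B(-84) = -9 - 43*(-84) = -9 - 1*(-3612) = -9 + 3612 = 3603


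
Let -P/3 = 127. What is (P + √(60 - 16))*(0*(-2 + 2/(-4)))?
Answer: 0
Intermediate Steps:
P = -381 (P = -3*127 = -381)
(P + √(60 - 16))*(0*(-2 + 2/(-4))) = (-381 + √(60 - 16))*(0*(-2 + 2/(-4))) = (-381 + √44)*(0*(-2 + 2*(-¼))) = (-381 + 2*√11)*(0*(-2 - ½)) = (-381 + 2*√11)*(0*(-5/2)) = (-381 + 2*√11)*0 = 0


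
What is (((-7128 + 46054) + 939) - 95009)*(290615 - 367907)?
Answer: 4262190048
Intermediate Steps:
(((-7128 + 46054) + 939) - 95009)*(290615 - 367907) = ((38926 + 939) - 95009)*(-77292) = (39865 - 95009)*(-77292) = -55144*(-77292) = 4262190048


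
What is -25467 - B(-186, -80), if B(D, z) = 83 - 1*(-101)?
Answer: -25651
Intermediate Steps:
B(D, z) = 184 (B(D, z) = 83 + 101 = 184)
-25467 - B(-186, -80) = -25467 - 1*184 = -25467 - 184 = -25651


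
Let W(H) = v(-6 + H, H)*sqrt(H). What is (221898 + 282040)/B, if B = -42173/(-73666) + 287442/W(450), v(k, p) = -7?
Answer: -1917850637896442900/24909332295860660663 - 4585411389526759116360*sqrt(2)/24909332295860660663 ≈ -260.41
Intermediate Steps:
W(H) = -7*sqrt(H)
B = 42173/73666 - 47907*sqrt(2)/35 (B = -42173/(-73666) + 287442/((-105*sqrt(2))) = -42173*(-1/73666) + 287442/((-105*sqrt(2))) = 42173/73666 + 287442/((-105*sqrt(2))) = 42173/73666 + 287442*(-sqrt(2)/210) = 42173/73666 - 47907*sqrt(2)/35 ≈ -1935.2)
(221898 + 282040)/B = (221898 + 282040)/(42173/73666 - 47907*sqrt(2)/35) = 503938/(42173/73666 - 47907*sqrt(2)/35)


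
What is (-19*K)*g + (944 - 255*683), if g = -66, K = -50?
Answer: -235921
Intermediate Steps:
(-19*K)*g + (944 - 255*683) = -19*(-50)*(-66) + (944 - 255*683) = 950*(-66) + (944 - 174165) = -62700 - 173221 = -235921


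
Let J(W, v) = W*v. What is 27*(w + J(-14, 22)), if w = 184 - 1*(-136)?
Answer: 324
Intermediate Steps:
w = 320 (w = 184 + 136 = 320)
27*(w + J(-14, 22)) = 27*(320 - 14*22) = 27*(320 - 308) = 27*12 = 324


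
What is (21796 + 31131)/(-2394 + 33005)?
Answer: 7561/4373 ≈ 1.7290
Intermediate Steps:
(21796 + 31131)/(-2394 + 33005) = 52927/30611 = 52927*(1/30611) = 7561/4373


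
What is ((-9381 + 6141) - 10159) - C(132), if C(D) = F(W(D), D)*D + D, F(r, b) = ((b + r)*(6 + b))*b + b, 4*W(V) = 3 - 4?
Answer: -316825411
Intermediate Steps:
W(V) = -¼ (W(V) = (3 - 4)/4 = (¼)*(-1) = -¼)
F(r, b) = b + b*(6 + b)*(b + r) (F(r, b) = ((6 + b)*(b + r))*b + b = b*(6 + b)*(b + r) + b = b + b*(6 + b)*(b + r))
C(D) = D + D²*(-½ + D² + 23*D/4) (C(D) = (D*(1 + D² + 6*D + 6*(-¼) + D*(-¼)))*D + D = (D*(1 + D² + 6*D - 3/2 - D/4))*D + D = (D*(-½ + D² + 23*D/4))*D + D = D²*(-½ + D² + 23*D/4) + D = D + D²*(-½ + D² + 23*D/4))
((-9381 + 6141) - 10159) - C(132) = ((-9381 + 6141) - 10159) - 132*(4 + 132*(-2 + 4*132² + 23*132))/4 = (-3240 - 10159) - 132*(4 + 132*(-2 + 4*17424 + 3036))/4 = -13399 - 132*(4 + 132*(-2 + 69696 + 3036))/4 = -13399 - 132*(4 + 132*72730)/4 = -13399 - 132*(4 + 9600360)/4 = -13399 - 132*9600364/4 = -13399 - 1*316812012 = -13399 - 316812012 = -316825411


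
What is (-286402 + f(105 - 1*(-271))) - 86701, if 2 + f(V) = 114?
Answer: -372991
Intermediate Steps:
f(V) = 112 (f(V) = -2 + 114 = 112)
(-286402 + f(105 - 1*(-271))) - 86701 = (-286402 + 112) - 86701 = -286290 - 86701 = -372991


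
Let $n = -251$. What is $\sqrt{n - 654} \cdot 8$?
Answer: $8 i \sqrt{905} \approx 240.67 i$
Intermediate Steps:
$\sqrt{n - 654} \cdot 8 = \sqrt{-251 - 654} \cdot 8 = \sqrt{-905} \cdot 8 = i \sqrt{905} \cdot 8 = 8 i \sqrt{905}$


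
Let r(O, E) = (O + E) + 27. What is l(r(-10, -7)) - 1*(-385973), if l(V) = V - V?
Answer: 385973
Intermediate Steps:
r(O, E) = 27 + E + O (r(O, E) = (E + O) + 27 = 27 + E + O)
l(V) = 0
l(r(-10, -7)) - 1*(-385973) = 0 - 1*(-385973) = 0 + 385973 = 385973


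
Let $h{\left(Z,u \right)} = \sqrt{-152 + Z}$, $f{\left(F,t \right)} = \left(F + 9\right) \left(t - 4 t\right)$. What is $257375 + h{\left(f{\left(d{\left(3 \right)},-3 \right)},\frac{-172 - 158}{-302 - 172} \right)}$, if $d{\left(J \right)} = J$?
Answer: $257375 + 2 i \sqrt{11} \approx 2.5738 \cdot 10^{5} + 6.6332 i$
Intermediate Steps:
$f{\left(F,t \right)} = - 3 t \left(9 + F\right)$ ($f{\left(F,t \right)} = \left(9 + F\right) \left(- 3 t\right) = - 3 t \left(9 + F\right)$)
$257375 + h{\left(f{\left(d{\left(3 \right)},-3 \right)},\frac{-172 - 158}{-302 - 172} \right)} = 257375 + \sqrt{-152 - - 9 \left(9 + 3\right)} = 257375 + \sqrt{-152 - \left(-9\right) 12} = 257375 + \sqrt{-152 + 108} = 257375 + \sqrt{-44} = 257375 + 2 i \sqrt{11}$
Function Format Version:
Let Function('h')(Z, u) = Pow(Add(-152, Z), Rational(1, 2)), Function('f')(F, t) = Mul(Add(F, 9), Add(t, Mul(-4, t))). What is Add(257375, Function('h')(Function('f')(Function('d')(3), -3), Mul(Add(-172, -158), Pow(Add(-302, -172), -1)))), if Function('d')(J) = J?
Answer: Add(257375, Mul(2, I, Pow(11, Rational(1, 2)))) ≈ Add(2.5738e+5, Mul(6.6332, I))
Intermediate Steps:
Function('f')(F, t) = Mul(-3, t, Add(9, F)) (Function('f')(F, t) = Mul(Add(9, F), Mul(-3, t)) = Mul(-3, t, Add(9, F)))
Add(257375, Function('h')(Function('f')(Function('d')(3), -3), Mul(Add(-172, -158), Pow(Add(-302, -172), -1)))) = Add(257375, Pow(Add(-152, Mul(-3, -3, Add(9, 3))), Rational(1, 2))) = Add(257375, Pow(Add(-152, Mul(-3, -3, 12)), Rational(1, 2))) = Add(257375, Pow(Add(-152, 108), Rational(1, 2))) = Add(257375, Pow(-44, Rational(1, 2))) = Add(257375, Mul(2, I, Pow(11, Rational(1, 2))))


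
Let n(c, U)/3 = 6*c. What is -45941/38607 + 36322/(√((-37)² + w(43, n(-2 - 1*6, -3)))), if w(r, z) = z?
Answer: 1400675519/1351245 ≈ 1036.6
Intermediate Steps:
n(c, U) = 18*c (n(c, U) = 3*(6*c) = 18*c)
-45941/38607 + 36322/(√((-37)² + w(43, n(-2 - 1*6, -3)))) = -45941/38607 + 36322/(√((-37)² + 18*(-2 - 1*6))) = -45941*1/38607 + 36322/(√(1369 + 18*(-2 - 6))) = -45941/38607 + 36322/(√(1369 + 18*(-8))) = -45941/38607 + 36322/(√(1369 - 144)) = -45941/38607 + 36322/(√1225) = -45941/38607 + 36322/35 = 1400675519/1351245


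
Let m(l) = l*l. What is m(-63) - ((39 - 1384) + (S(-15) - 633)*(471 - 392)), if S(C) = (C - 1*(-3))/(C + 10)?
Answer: 275657/5 ≈ 55131.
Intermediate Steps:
S(C) = (3 + C)/(10 + C) (S(C) = (C + 3)/(10 + C) = (3 + C)/(10 + C))
m(l) = l²
m(-63) - ((39 - 1384) + (S(-15) - 633)*(471 - 392)) = (-63)² - ((39 - 1384) + ((3 - 15)/(10 - 15) - 633)*(471 - 392)) = 3969 - (-1345 + (-12/(-5) - 633)*79) = 3969 - (-1345 + (-⅕*(-12) - 633)*79) = 3969 - (-1345 + (12/5 - 633)*79) = 3969 - (-1345 - 3153/5*79) = 3969 - (-1345 - 249087/5) = 3969 - 1*(-255812/5) = 3969 + 255812/5 = 275657/5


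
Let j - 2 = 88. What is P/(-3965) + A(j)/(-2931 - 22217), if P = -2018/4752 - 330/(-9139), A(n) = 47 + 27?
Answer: -1539751055983/541292195850120 ≈ -0.0028446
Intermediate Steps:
j = 90 (j = 2 + 88 = 90)
A(n) = 74
P = -8437171/21714264 (P = -2018*1/4752 - 330*(-1/9139) = -1009/2376 + 330/9139 = -8437171/21714264 ≈ -0.38855)
P/(-3965) + A(j)/(-2931 - 22217) = -8437171/21714264/(-3965) + 74/(-2931 - 22217) = -8437171/21714264*(-1/3965) + 74/(-25148) = 8437171/86097056760 + 74*(-1/25148) = 8437171/86097056760 - 37/12574 = -1539751055983/541292195850120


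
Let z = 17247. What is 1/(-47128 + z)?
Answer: -1/29881 ≈ -3.3466e-5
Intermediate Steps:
1/(-47128 + z) = 1/(-47128 + 17247) = 1/(-29881) = -1/29881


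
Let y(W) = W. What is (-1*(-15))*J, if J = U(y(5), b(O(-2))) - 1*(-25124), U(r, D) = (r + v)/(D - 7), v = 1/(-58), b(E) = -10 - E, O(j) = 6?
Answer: 502726905/1334 ≈ 3.7686e+5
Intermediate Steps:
v = -1/58 ≈ -0.017241
U(r, D) = (-1/58 + r)/(-7 + D) (U(r, D) = (r - 1/58)/(D - 7) = (-1/58 + r)/(-7 + D))
J = 33515127/1334 (J = (-1/58 + 5)/(-7 + (-10 - 1*6)) - 1*(-25124) = (289/58)/(-7 + (-10 - 6)) + 25124 = (289/58)/(-7 - 16) + 25124 = (289/58)/(-23) + 25124 = -1/23*289/58 + 25124 = -289/1334 + 25124 = 33515127/1334 ≈ 25124.)
(-1*(-15))*J = -1*(-15)*(33515127/1334) = 15*(33515127/1334) = 502726905/1334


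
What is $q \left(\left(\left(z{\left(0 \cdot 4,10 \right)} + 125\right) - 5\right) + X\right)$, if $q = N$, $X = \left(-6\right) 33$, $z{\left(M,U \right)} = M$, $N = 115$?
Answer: $-8970$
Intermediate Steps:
$X = -198$
$q = 115$
$q \left(\left(\left(z{\left(0 \cdot 4,10 \right)} + 125\right) - 5\right) + X\right) = 115 \left(\left(\left(0 \cdot 4 + 125\right) - 5\right) - 198\right) = 115 \left(\left(\left(0 + 125\right) - 5\right) - 198\right) = 115 \left(\left(125 - 5\right) - 198\right) = 115 \left(120 - 198\right) = 115 \left(-78\right) = -8970$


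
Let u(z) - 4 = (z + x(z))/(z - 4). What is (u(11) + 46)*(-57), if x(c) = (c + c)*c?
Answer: -34371/7 ≈ -4910.1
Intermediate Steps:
x(c) = 2*c² (x(c) = (2*c)*c = 2*c²)
u(z) = 4 + (z + 2*z²)/(-4 + z) (u(z) = 4 + (z + 2*z²)/(z - 4) = 4 + (z + 2*z²)/(-4 + z))
(u(11) + 46)*(-57) = ((-16 + 2*11² + 5*11)/(-4 + 11) + 46)*(-57) = ((-16 + 2*121 + 55)/7 + 46)*(-57) = ((-16 + 242 + 55)/7 + 46)*(-57) = ((⅐)*281 + 46)*(-57) = (281/7 + 46)*(-57) = (603/7)*(-57) = -34371/7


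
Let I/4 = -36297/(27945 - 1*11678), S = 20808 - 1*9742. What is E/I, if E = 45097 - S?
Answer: -553582277/145188 ≈ -3812.9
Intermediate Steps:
S = 11066 (S = 20808 - 9742 = 11066)
E = 34031 (E = 45097 - 1*11066 = 45097 - 11066 = 34031)
I = -145188/16267 (I = 4*(-36297/(27945 - 1*11678)) = 4*(-36297/(27945 - 11678)) = 4*(-36297/16267) = -145188/16267 ≈ -8.9253)
E/I = 34031/(-145188/16267) = 34031*(-16267/145188) = -553582277/145188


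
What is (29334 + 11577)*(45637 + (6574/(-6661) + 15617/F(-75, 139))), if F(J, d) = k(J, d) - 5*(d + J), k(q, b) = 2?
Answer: 1316817177105209/706066 ≈ 1.8650e+9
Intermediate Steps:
F(J, d) = 2 - 5*J - 5*d (F(J, d) = 2 - 5*(d + J) = 2 - 5*(J + d) = 2 + (-5*J - 5*d) = 2 - 5*J - 5*d)
(29334 + 11577)*(45637 + (6574/(-6661) + 15617/F(-75, 139))) = (29334 + 11577)*(45637 + (6574/(-6661) + 15617/(2 - 5*(-75) - 5*139))) = 40911*(45637 + (6574*(-1/6661) + 15617/(2 + 375 - 695))) = 40911*(45637 + (-6574/6661 + 15617/(-318))) = 40911*(45637 + (-6574/6661 + 15617*(-1/318))) = 40911*(45637 + (-6574/6661 - 15617/318)) = 40911*(45637 - 106115369/2118198) = 40911*(96562086757/2118198) = 1316817177105209/706066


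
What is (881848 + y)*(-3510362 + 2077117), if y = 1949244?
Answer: -4057648453540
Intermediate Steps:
(881848 + y)*(-3510362 + 2077117) = (881848 + 1949244)*(-3510362 + 2077117) = 2831092*(-1433245) = -4057648453540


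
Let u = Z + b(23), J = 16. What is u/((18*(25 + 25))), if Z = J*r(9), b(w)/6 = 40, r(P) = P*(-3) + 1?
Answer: -44/225 ≈ -0.19556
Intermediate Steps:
r(P) = 1 - 3*P (r(P) = -3*P + 1 = 1 - 3*P)
b(w) = 240 (b(w) = 6*40 = 240)
Z = -416 (Z = 16*(1 - 3*9) = 16*(1 - 27) = 16*(-26) = -416)
u = -176 (u = -416 + 240 = -176)
u/((18*(25 + 25))) = -176*1/(18*(25 + 25)) = -176/(18*50) = -176/900 = -176*1/900 = -44/225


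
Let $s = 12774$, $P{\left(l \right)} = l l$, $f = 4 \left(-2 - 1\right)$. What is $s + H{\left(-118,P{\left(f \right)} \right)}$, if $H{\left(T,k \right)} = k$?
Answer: $12918$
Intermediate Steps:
$f = -12$ ($f = 4 \left(-3\right) = -12$)
$P{\left(l \right)} = l^{2}$
$s + H{\left(-118,P{\left(f \right)} \right)} = 12774 + \left(-12\right)^{2} = 12774 + 144 = 12918$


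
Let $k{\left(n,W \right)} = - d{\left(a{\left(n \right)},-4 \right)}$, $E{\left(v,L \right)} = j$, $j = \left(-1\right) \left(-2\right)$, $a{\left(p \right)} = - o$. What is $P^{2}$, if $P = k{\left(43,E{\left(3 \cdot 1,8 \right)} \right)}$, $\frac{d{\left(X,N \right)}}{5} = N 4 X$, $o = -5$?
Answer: $160000$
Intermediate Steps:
$a{\left(p \right)} = 5$ ($a{\left(p \right)} = \left(-1\right) \left(-5\right) = 5$)
$j = 2$
$d{\left(X,N \right)} = 20 N X$ ($d{\left(X,N \right)} = 5 N 4 X = 5 \cdot 4 N X = 20 N X$)
$E{\left(v,L \right)} = 2$
$k{\left(n,W \right)} = 400$ ($k{\left(n,W \right)} = - 20 \left(-4\right) 5 = \left(-1\right) \left(-400\right) = 400$)
$P = 400$
$P^{2} = 400^{2} = 160000$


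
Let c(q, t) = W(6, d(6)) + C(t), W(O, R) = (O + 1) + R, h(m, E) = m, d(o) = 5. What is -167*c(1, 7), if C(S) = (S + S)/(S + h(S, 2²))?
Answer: -2171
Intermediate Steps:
W(O, R) = 1 + O + R (W(O, R) = (1 + O) + R = 1 + O + R)
C(S) = 1 (C(S) = (S + S)/(S + S) = (2*S)/((2*S)) = (2*S)*(1/(2*S)) = 1)
c(q, t) = 13 (c(q, t) = (1 + 6 + 5) + 1 = 12 + 1 = 13)
-167*c(1, 7) = -167*13 = -2171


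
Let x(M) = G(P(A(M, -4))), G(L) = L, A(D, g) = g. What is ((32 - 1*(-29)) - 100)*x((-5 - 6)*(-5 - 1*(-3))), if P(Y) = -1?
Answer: 39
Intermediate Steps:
x(M) = -1
((32 - 1*(-29)) - 100)*x((-5 - 6)*(-5 - 1*(-3))) = ((32 - 1*(-29)) - 100)*(-1) = ((32 + 29) - 100)*(-1) = (61 - 100)*(-1) = -39*(-1) = 39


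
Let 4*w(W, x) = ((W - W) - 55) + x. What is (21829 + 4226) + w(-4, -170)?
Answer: 103995/4 ≈ 25999.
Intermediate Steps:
w(W, x) = -55/4 + x/4 (w(W, x) = (((W - W) - 55) + x)/4 = ((0 - 55) + x)/4 = (-55 + x)/4 = -55/4 + x/4)
(21829 + 4226) + w(-4, -170) = (21829 + 4226) + (-55/4 + (1/4)*(-170)) = 26055 + (-55/4 - 85/2) = 26055 - 225/4 = 103995/4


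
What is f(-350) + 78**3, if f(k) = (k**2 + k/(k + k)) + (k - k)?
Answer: 1194105/2 ≈ 5.9705e+5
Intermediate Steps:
f(k) = 1/2 + k**2 (f(k) = (k**2 + k/((2*k))) + 0 = (k**2 + (1/(2*k))*k) + 0 = (k**2 + 1/2) + 0 = (1/2 + k**2) + 0 = 1/2 + k**2)
f(-350) + 78**3 = (1/2 + (-350)**2) + 78**3 = (1/2 + 122500) + 474552 = 245001/2 + 474552 = 1194105/2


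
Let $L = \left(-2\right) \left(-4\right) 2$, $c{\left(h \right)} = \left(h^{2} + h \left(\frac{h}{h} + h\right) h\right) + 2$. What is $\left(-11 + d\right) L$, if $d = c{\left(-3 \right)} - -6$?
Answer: $-192$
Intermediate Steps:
$c{\left(h \right)} = 2 + h^{2} + h^{2} \left(1 + h\right)$ ($c{\left(h \right)} = \left(h^{2} + h \left(1 + h\right) h\right) + 2 = \left(h^{2} + h^{2} \left(1 + h\right)\right) + 2 = 2 + h^{2} + h^{2} \left(1 + h\right)$)
$d = -1$ ($d = \left(2 + \left(-3\right)^{3} + 2 \left(-3\right)^{2}\right) - -6 = \left(2 - 27 + 2 \cdot 9\right) + 6 = \left(2 - 27 + 18\right) + 6 = -7 + 6 = -1$)
$L = 16$ ($L = 8 \cdot 2 = 16$)
$\left(-11 + d\right) L = \left(-11 - 1\right) 16 = \left(-12\right) 16 = -192$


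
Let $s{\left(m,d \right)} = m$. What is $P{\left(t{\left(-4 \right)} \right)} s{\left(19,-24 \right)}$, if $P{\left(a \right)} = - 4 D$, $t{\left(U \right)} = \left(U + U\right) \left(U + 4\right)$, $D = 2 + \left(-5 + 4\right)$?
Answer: $-76$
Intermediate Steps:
$D = 1$ ($D = 2 - 1 = 1$)
$t{\left(U \right)} = 2 U \left(4 + U\right)$
$P{\left(a \right)} = -4$ ($P{\left(a \right)} = \left(-4\right) 1 = -4$)
$P{\left(t{\left(-4 \right)} \right)} s{\left(19,-24 \right)} = \left(-4\right) 19 = -76$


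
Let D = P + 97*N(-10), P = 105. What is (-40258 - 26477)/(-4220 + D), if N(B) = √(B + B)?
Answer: 18307635/1141427 + 863106*I*√5/1141427 ≈ 16.039 + 1.6908*I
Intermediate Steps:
N(B) = √2*√B (N(B) = √(2*B) = √2*√B)
D = 105 + 194*I*√5 (D = 105 + 97*(√2*√(-10)) = 105 + 97*(√2*(I*√10)) = 105 + 97*(2*I*√5) = 105 + 194*I*√5 ≈ 105.0 + 433.8*I)
(-40258 - 26477)/(-4220 + D) = (-40258 - 26477)/(-4220 + (105 + 194*I*√5)) = -66735/(-4115 + 194*I*√5)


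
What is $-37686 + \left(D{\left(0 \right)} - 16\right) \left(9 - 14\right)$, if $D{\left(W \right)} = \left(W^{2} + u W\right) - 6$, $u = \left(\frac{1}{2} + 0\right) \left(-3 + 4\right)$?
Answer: $-37576$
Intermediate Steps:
$u = \frac{1}{2}$ ($u = \left(\frac{1}{2} + 0\right) 1 = \frac{1}{2} \cdot 1 = \frac{1}{2} \approx 0.5$)
$D{\left(W \right)} = -6 + W^{2} + \frac{W}{2}$ ($D{\left(W \right)} = \left(W^{2} + \frac{W}{2}\right) - 6 = -6 + W^{2} + \frac{W}{2}$)
$-37686 + \left(D{\left(0 \right)} - 16\right) \left(9 - 14\right) = -37686 + \left(\left(-6 + 0^{2} + \frac{1}{2} \cdot 0\right) - 16\right) \left(9 - 14\right) = -37686 + \left(\left(-6 + 0 + 0\right) - 16\right) \left(-5\right) = -37686 + \left(-6 - 16\right) \left(-5\right) = -37686 - -110 = -37686 + 110 = -37576$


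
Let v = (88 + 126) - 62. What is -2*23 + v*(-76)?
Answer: -11598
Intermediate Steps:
v = 152 (v = 214 - 62 = 152)
-2*23 + v*(-76) = -2*23 + 152*(-76) = -46 - 11552 = -11598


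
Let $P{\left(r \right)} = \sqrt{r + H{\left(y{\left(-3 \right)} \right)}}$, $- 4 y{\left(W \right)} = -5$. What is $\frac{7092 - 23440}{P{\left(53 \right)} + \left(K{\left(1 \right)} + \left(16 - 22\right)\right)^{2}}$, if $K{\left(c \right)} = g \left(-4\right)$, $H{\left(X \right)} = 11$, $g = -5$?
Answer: $- \frac{4087}{51} \approx -80.137$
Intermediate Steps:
$y{\left(W \right)} = \frac{5}{4}$ ($y{\left(W \right)} = \left(- \frac{1}{4}\right) \left(-5\right) = \frac{5}{4}$)
$K{\left(c \right)} = 20$ ($K{\left(c \right)} = \left(-5\right) \left(-4\right) = 20$)
$P{\left(r \right)} = \sqrt{11 + r}$ ($P{\left(r \right)} = \sqrt{r + 11} = \sqrt{11 + r}$)
$\frac{7092 - 23440}{P{\left(53 \right)} + \left(K{\left(1 \right)} + \left(16 - 22\right)\right)^{2}} = \frac{7092 - 23440}{\sqrt{11 + 53} + \left(20 + \left(16 - 22\right)\right)^{2}} = - \frac{16348}{\sqrt{64} + \left(20 + \left(16 - 22\right)\right)^{2}} = - \frac{16348}{8 + \left(20 - 6\right)^{2}} = - \frac{16348}{8 + 14^{2}} = - \frac{16348}{8 + 196} = - \frac{16348}{204} = \left(-16348\right) \frac{1}{204} = - \frac{4087}{51}$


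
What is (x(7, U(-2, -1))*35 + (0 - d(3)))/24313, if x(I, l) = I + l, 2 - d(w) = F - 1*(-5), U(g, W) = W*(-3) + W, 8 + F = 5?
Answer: 315/24313 ≈ 0.012956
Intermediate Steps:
F = -3 (F = -8 + 5 = -3)
U(g, W) = -2*W (U(g, W) = -3*W + W = -2*W)
d(w) = 0 (d(w) = 2 - (-3 - 1*(-5)) = 2 - (-3 + 5) = 2 - 1*2 = 2 - 2 = 0)
(x(7, U(-2, -1))*35 + (0 - d(3)))/24313 = ((7 - 2*(-1))*35 + (0 - 1*0))/24313 = ((7 + 2)*35 + (0 + 0))*(1/24313) = (9*35 + 0)*(1/24313) = (315 + 0)*(1/24313) = 315*(1/24313) = 315/24313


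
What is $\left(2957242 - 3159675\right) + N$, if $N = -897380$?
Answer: $-1099813$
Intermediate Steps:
$\left(2957242 - 3159675\right) + N = \left(2957242 - 3159675\right) - 897380 = -202433 - 897380 = -1099813$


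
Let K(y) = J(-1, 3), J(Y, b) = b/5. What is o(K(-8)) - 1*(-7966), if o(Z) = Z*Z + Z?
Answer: 199174/25 ≈ 7967.0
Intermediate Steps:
J(Y, b) = b/5 (J(Y, b) = b*(⅕) = b/5)
K(y) = ⅗ (K(y) = (⅕)*3 = ⅗)
o(Z) = Z + Z² (o(Z) = Z² + Z = Z + Z²)
o(K(-8)) - 1*(-7966) = 3*(1 + ⅗)/5 - 1*(-7966) = (⅗)*(8/5) + 7966 = 24/25 + 7966 = 199174/25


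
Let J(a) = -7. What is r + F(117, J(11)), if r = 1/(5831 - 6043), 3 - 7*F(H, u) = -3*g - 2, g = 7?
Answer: 5505/1484 ≈ 3.7096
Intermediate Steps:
F(H, u) = 26/7 (F(H, u) = 3/7 - (-3*7 - 2)/7 = 3/7 - (-21 - 2)/7 = 3/7 - ⅐*(-23) = 3/7 + 23/7 = 26/7)
r = -1/212 (r = 1/(-212) = -1/212 ≈ -0.0047170)
r + F(117, J(11)) = -1/212 + 26/7 = 5505/1484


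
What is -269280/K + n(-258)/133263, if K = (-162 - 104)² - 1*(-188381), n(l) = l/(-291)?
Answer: -386758732922/372193031223 ≈ -1.0391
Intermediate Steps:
n(l) = -l/291 (n(l) = l*(-1/291) = -l/291)
K = 259137 (K = (-266)² + 188381 = 70756 + 188381 = 259137)
-269280/K + n(-258)/133263 = -269280/259137 - 1/291*(-258)/133263 = -269280*1/259137 + (86/97)*(1/133263) = -29920/28793 + 86/12926511 = -386758732922/372193031223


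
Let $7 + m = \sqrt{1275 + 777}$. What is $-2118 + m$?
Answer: $-2125 + 6 \sqrt{57} \approx -2079.7$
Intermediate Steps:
$m = -7 + 6 \sqrt{57}$ ($m = -7 + \sqrt{1275 + 777} = -7 + \sqrt{2052} = -7 + 6 \sqrt{57} \approx 38.299$)
$-2118 + m = -2118 - \left(7 - 6 \sqrt{57}\right) = -2125 + 6 \sqrt{57}$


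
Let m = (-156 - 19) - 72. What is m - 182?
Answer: -429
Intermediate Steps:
m = -247 (m = -175 - 72 = -247)
m - 182 = -247 - 182 = -429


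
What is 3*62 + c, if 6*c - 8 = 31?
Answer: 385/2 ≈ 192.50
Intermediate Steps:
c = 13/2 (c = 4/3 + (⅙)*31 = 4/3 + 31/6 = 13/2 ≈ 6.5000)
3*62 + c = 3*62 + 13/2 = 186 + 13/2 = 385/2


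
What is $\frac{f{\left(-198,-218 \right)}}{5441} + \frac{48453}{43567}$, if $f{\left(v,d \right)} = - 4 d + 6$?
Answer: $\frac{301884599}{237048047} \approx 1.2735$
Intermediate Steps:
$f{\left(v,d \right)} = 6 - 4 d$
$\frac{f{\left(-198,-218 \right)}}{5441} + \frac{48453}{43567} = \frac{6 - -872}{5441} + \frac{48453}{43567} = \left(6 + 872\right) \frac{1}{5441} + 48453 \cdot \frac{1}{43567} = 878 \cdot \frac{1}{5441} + \frac{48453}{43567} = \frac{878}{5441} + \frac{48453}{43567} = \frac{301884599}{237048047}$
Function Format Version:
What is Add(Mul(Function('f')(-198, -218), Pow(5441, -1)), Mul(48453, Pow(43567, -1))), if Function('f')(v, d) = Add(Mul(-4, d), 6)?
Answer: Rational(301884599, 237048047) ≈ 1.2735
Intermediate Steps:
Function('f')(v, d) = Add(6, Mul(-4, d))
Add(Mul(Function('f')(-198, -218), Pow(5441, -1)), Mul(48453, Pow(43567, -1))) = Add(Mul(Add(6, Mul(-4, -218)), Pow(5441, -1)), Mul(48453, Pow(43567, -1))) = Add(Mul(Add(6, 872), Rational(1, 5441)), Mul(48453, Rational(1, 43567))) = Add(Mul(878, Rational(1, 5441)), Rational(48453, 43567)) = Add(Rational(878, 5441), Rational(48453, 43567)) = Rational(301884599, 237048047)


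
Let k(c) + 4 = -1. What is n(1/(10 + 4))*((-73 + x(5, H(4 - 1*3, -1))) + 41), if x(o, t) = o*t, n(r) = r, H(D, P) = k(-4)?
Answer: -57/14 ≈ -4.0714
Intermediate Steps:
k(c) = -5 (k(c) = -4 - 1 = -5)
H(D, P) = -5
n(1/(10 + 4))*((-73 + x(5, H(4 - 1*3, -1))) + 41) = ((-73 + 5*(-5)) + 41)/(10 + 4) = ((-73 - 25) + 41)/14 = (-98 + 41)/14 = (1/14)*(-57) = -57/14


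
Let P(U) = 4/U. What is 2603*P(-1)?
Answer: -10412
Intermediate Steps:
2603*P(-1) = 2603*(4/(-1)) = 2603*(4*(-1)) = 2603*(-4) = -10412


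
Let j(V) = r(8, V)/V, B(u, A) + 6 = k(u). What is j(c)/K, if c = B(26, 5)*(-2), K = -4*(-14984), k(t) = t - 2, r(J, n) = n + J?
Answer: 7/539424 ≈ 1.2977e-5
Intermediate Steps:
r(J, n) = J + n
k(t) = -2 + t
B(u, A) = -8 + u (B(u, A) = -6 + (-2 + u) = -8 + u)
K = 59936
c = -36 (c = (-8 + 26)*(-2) = 18*(-2) = -36)
j(V) = (8 + V)/V
j(c)/K = ((8 - 36)/(-36))/59936 = -1/36*(-28)*(1/59936) = (7/9)*(1/59936) = 7/539424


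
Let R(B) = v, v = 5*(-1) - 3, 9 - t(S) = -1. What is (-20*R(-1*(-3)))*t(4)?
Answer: 1600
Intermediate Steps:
t(S) = 10 (t(S) = 9 - 1*(-1) = 9 + 1 = 10)
v = -8 (v = -5 - 3 = -8)
R(B) = -8
(-20*R(-1*(-3)))*t(4) = -20*(-8)*10 = 160*10 = 1600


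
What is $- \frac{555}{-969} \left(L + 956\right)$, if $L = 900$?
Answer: $\frac{343360}{323} \approx 1063.0$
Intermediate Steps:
$- \frac{555}{-969} \left(L + 956\right) = - \frac{555}{-969} \left(900 + 956\right) = \left(-555\right) \left(- \frac{1}{969}\right) 1856 = \frac{185}{323} \cdot 1856 = \frac{343360}{323}$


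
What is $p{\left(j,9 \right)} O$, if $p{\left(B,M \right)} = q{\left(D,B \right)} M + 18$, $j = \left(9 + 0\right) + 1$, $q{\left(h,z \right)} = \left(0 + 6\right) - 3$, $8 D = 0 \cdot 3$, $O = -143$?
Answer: $-6435$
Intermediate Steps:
$D = 0$ ($D = \frac{0 \cdot 3}{8} = \frac{1}{8} \cdot 0 = 0$)
$q{\left(h,z \right)} = 3$ ($q{\left(h,z \right)} = 6 - 3 = 3$)
$j = 10$ ($j = 9 + 1 = 10$)
$p{\left(B,M \right)} = 18 + 3 M$ ($p{\left(B,M \right)} = 3 M + 18 = 18 + 3 M$)
$p{\left(j,9 \right)} O = \left(18 + 3 \cdot 9\right) \left(-143\right) = \left(18 + 27\right) \left(-143\right) = 45 \left(-143\right) = -6435$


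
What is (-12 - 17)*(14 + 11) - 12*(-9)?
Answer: -617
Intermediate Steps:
(-12 - 17)*(14 + 11) - 12*(-9) = -29*25 + 108 = -725 + 108 = -617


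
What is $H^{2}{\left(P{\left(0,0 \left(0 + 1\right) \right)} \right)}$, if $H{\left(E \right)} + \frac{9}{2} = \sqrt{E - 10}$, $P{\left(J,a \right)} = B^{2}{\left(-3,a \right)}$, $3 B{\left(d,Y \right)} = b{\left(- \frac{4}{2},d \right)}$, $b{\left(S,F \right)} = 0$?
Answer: $\frac{41}{4} - 9 i \sqrt{10} \approx 10.25 - 28.461 i$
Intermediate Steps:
$B{\left(d,Y \right)} = 0$ ($B{\left(d,Y \right)} = \frac{1}{3} \cdot 0 = 0$)
$P{\left(J,a \right)} = 0$ ($P{\left(J,a \right)} = 0^{2} = 0$)
$H{\left(E \right)} = - \frac{9}{2} + \sqrt{-10 + E}$ ($H{\left(E \right)} = - \frac{9}{2} + \sqrt{E - 10} = - \frac{9}{2} + \sqrt{-10 + E}$)
$H^{2}{\left(P{\left(0,0 \left(0 + 1\right) \right)} \right)} = \left(- \frac{9}{2} + \sqrt{-10 + 0}\right)^{2} = \left(- \frac{9}{2} + \sqrt{-10}\right)^{2} = \left(- \frac{9}{2} + i \sqrt{10}\right)^{2}$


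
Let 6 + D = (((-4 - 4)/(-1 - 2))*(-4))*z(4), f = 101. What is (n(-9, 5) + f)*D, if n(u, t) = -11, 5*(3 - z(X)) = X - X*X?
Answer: -5724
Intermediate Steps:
z(X) = 3 - X/5 + X²/5 (z(X) = 3 - (X - X*X)/5 = 3 - (X - X²)/5 = 3 + (-X/5 + X²/5) = 3 - X/5 + X²/5)
D = -318/5 (D = -6 + (((-4 - 4)/(-1 - 2))*(-4))*(3 - ⅕*4 + (⅕)*4²) = -6 + (-8/(-3)*(-4))*(3 - ⅘ + (⅕)*16) = -6 + (-8*(-⅓)*(-4))*(3 - ⅘ + 16/5) = -6 + ((8/3)*(-4))*(27/5) = -6 - 32/3*27/5 = -6 - 288/5 = -318/5 ≈ -63.600)
(n(-9, 5) + f)*D = (-11 + 101)*(-318/5) = 90*(-318/5) = -5724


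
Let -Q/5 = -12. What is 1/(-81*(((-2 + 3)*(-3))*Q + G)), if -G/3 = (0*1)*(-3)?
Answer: 1/14580 ≈ 6.8587e-5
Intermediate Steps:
Q = 60 (Q = -5*(-12) = 60)
G = 0 (G = -3*0*1*(-3) = -0*(-3) = -3*0 = 0)
1/(-81*(((-2 + 3)*(-3))*Q + G)) = 1/(-81*(((-2 + 3)*(-3))*60 + 0)) = 1/(-81*((1*(-3))*60 + 0)) = 1/(-81*(-3*60 + 0)) = 1/(-81*(-180 + 0)) = 1/(-81*(-180)) = 1/14580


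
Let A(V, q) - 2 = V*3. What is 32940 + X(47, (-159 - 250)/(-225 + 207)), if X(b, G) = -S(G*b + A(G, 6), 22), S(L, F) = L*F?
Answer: 71114/9 ≈ 7901.6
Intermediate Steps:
A(V, q) = 2 + 3*V (A(V, q) = 2 + V*3 = 2 + 3*V)
S(L, F) = F*L
X(b, G) = -44 - 66*G - 22*G*b (X(b, G) = -22*(G*b + (2 + 3*G)) = -22*(2 + 3*G + G*b) = -(44 + 66*G + 22*G*b) = -44 - 66*G - 22*G*b)
32940 + X(47, (-159 - 250)/(-225 + 207)) = 32940 + (-44 - 66*(-159 - 250)/(-225 + 207) - 22*(-159 - 250)/(-225 + 207)*47) = 32940 + (-44 - (-26994)/(-18) - 22*(-409/(-18))*47) = 32940 + (-44 - (-26994)*(-1)/18 - 22*(-409*(-1/18))*47) = 32940 + (-44 - 66*409/18 - 22*409/18*47) = 32940 + (-44 - 4499/3 - 211453/9) = 32940 - 225346/9 = 71114/9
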